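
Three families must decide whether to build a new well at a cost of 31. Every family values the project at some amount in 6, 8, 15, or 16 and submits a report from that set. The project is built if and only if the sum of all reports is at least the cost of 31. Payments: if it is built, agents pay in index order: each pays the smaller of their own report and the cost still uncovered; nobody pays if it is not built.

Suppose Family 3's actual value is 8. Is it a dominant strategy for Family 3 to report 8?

Yes

Check each profile of the others' reports and compare truth against every alternative report.
Others report (15, 16): truth gives 8, best alternative gives 8.
Others report (16, 15): truth gives 8, best alternative gives 8.
Others report (16, 16): truth gives 8, best alternative gives 8.
Others report (15, 15): truth gives 7, best alternative gives 7.
Others report (8, 16): truth gives 1, best alternative gives 1.
Others report (16, 8): truth gives 1, best alternative gives 1.
(Remaining 10 profiles checked similarly; truth is weakly best in each.)
In every case the truthful report is at least as good as any alternative, so it is a dominant strategy.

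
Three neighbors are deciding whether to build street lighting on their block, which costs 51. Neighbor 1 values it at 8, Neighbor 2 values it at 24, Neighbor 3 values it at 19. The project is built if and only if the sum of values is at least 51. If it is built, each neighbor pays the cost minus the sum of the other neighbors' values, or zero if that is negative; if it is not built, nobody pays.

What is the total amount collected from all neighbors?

51

Total value 51 ≥ cost 51, so it is built.
Neighbor 1: others sum to 43; max(0, 51 - 43) = 8.
Neighbor 2: others sum to 27; max(0, 51 - 27) = 24.
Neighbor 3: others sum to 32; max(0, 51 - 32) = 19.
Total collected = 8 + 24 + 19 = 51.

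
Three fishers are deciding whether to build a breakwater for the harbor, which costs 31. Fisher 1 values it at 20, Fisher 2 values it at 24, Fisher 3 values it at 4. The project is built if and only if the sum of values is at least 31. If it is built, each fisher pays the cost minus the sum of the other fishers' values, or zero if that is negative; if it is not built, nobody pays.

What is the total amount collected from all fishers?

Total value 48 ≥ cost 31, so it is built.
Fisher 1: others sum to 28; max(0, 31 - 28) = 3.
Fisher 2: others sum to 24; max(0, 31 - 24) = 7.
Fisher 3: others sum to 44; max(0, 31 - 44) = 0.
Total collected = 3 + 7 + 0 = 10.

10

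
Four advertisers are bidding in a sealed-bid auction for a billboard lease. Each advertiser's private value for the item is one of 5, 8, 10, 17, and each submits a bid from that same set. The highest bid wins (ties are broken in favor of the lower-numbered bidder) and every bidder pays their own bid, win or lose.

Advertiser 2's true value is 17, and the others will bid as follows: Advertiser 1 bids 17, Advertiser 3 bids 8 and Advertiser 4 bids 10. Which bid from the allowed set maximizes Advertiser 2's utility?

5

Bid 5: loses but pays 5, utility -5.
Bid 8: loses but pays 8, utility -8.
Bid 10: loses but pays 10, utility -10.
Bid 17: loses but pays 17, utility -17.
The best choice is 5 with utility -5.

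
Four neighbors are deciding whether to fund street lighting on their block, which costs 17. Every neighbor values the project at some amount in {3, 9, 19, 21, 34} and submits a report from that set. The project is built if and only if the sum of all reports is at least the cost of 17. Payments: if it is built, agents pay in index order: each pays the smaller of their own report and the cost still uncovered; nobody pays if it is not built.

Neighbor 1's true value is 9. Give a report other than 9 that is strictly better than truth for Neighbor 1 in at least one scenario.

Suppose Neighbor 2 reports 3, Neighbor 3 reports 3 and Neighbor 4 reports 9.
Report 9: project built, pays 9, utility 9 - 9 = 0.
Report 3: project built, pays 3, utility 9 - 3 = 6.
So reporting 3 beats truth here (6 > 0).

3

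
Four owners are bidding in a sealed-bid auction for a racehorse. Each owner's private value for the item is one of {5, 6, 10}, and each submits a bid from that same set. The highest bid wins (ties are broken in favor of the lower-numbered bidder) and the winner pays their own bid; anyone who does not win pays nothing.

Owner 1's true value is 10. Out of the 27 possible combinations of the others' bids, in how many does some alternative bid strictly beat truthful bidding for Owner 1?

8

Others bid (5, 5, 5): truth gives 0; bid 5 gives 5 > 0. Violating.
Others bid (5, 5, 6): truth gives 0; bid 6 gives 4 > 0. Violating.
Others bid (5, 6, 5): truth gives 0; bid 6 gives 4 > 0. Violating.
Others bid (5, 6, 6): truth gives 0; bid 6 gives 4 > 0. Violating.
Others bid (5, 5, 10): truth gives 0; no alternative beats it.
Others bid (5, 6, 10): truth gives 0; no alternative beats it.
(Checking all 27 profiles: 8 have a profitable deviation, 19 do not.)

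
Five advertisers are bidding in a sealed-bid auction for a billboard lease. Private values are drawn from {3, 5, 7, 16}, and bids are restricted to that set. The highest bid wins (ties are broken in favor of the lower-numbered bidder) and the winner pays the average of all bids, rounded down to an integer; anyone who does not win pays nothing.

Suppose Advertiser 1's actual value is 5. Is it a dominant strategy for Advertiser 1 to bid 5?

No

Consider the case where Advertiser 2 bids 3, Advertiser 3 bids 3, Advertiser 4 bids 3 and Advertiser 5 bids 7.
Truthful bid 5: loses, pays 0, utility 0.
Bid 7 instead: wins, pays 4, utility 5 - 4 = 1.
Since 1 > 0, bidding 7 is strictly better here, so truthful bidding is not dominant.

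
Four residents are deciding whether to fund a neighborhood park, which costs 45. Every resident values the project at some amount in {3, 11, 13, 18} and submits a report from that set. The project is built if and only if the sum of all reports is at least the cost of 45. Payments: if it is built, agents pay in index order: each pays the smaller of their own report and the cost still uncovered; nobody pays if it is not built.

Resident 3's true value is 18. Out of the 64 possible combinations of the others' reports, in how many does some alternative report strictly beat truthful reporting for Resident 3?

41

Others report (3, 11, 18): truth gives 0; report 13 gives 5 > 0. Violating.
Others report (3, 13, 18): truth gives 0; report 11 gives 7 > 0. Violating.
Others report (3, 18, 11): truth gives 0; report 13 gives 5 > 0. Violating.
Others report (3, 18, 13): truth gives 0; report 11 gives 7 > 0. Violating.
Others report (3, 3, 3): truth gives 0; no alternative beats it.
Others report (3, 3, 11): truth gives 0; no alternative beats it.
(Checking all 64 profiles: 41 have a profitable deviation, 23 do not.)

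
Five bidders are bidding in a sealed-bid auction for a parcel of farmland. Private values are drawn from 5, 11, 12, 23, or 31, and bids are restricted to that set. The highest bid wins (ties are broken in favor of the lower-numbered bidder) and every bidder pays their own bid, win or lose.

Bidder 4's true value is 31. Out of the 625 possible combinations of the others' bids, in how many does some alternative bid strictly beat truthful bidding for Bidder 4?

413

Others bid (5, 5, 5, 5): truth gives 0; bid 11 gives 20 > 0. Violating.
Others bid (5, 5, 5, 11): truth gives 0; bid 11 gives 20 > 0. Violating.
Others bid (5, 5, 5, 12): truth gives 0; bid 12 gives 19 > 0. Violating.
Others bid (5, 5, 5, 23): truth gives 0; bid 23 gives 8 > 0. Violating.
Others bid (5, 5, 5, 31): truth gives 0; no alternative beats it.
Others bid (5, 5, 11, 31): truth gives 0; no alternative beats it.
(Checking all 625 profiles: 413 have a profitable deviation, 212 do not.)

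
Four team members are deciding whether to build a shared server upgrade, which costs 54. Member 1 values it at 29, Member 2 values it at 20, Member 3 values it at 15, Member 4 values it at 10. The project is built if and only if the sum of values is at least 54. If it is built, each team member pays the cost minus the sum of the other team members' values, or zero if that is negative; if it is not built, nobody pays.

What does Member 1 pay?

Total value 74 ≥ cost 54, so the project is built.
The other team members' values sum to 45.
Cost minus that sum is 54 - 45 = 9.

9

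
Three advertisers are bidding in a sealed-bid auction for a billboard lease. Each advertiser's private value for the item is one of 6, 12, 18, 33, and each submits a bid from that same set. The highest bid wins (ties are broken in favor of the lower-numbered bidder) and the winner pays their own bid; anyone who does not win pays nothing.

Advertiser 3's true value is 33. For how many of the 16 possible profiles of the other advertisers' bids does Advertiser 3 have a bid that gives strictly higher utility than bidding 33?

4

Others bid (6, 6): truth gives 0; bid 12 gives 21 > 0. Violating.
Others bid (6, 12): truth gives 0; bid 18 gives 15 > 0. Violating.
Others bid (12, 6): truth gives 0; bid 18 gives 15 > 0. Violating.
Others bid (12, 12): truth gives 0; bid 18 gives 15 > 0. Violating.
Others bid (6, 18): truth gives 0; no alternative beats it.
Others bid (6, 33): truth gives 0; no alternative beats it.
(Checking all 16 profiles: 4 have a profitable deviation, 12 do not.)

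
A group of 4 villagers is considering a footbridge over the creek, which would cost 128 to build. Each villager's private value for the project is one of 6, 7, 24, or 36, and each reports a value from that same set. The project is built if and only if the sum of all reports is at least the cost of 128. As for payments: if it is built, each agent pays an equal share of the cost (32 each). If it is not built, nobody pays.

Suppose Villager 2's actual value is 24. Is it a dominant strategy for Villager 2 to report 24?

No

Consider the case where Villager 1 reports 36, Villager 3 reports 36 and Villager 4 reports 36.
Truthful report 24: project built, pays 32, utility 24 - 32 = -8.
Report 6 instead: project not built, utility 0.
Since 0 > -8, reporting 6 is strictly better here, so truthful reporting is not dominant.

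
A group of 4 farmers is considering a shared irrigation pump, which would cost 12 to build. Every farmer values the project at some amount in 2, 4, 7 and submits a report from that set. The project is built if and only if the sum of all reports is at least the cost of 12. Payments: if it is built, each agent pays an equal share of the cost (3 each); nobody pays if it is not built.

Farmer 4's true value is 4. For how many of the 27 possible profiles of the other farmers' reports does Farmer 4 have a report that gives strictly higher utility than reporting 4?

1

Others report (2, 2, 2): truth gives 0; report 7 gives 1 > 0. Violating.
Others report (2, 2, 4): truth gives 1; no alternative beats it.
Others report (2, 2, 7): truth gives 1; no alternative beats it.
(Checking all 27 profiles: 1 has a profitable deviation, 26 do not.)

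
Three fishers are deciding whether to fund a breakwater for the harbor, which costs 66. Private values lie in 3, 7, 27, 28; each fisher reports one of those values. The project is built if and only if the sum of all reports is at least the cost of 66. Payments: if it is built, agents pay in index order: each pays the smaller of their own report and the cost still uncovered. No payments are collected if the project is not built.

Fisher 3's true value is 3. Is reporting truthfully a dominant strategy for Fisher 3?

Yes

Check each profile of the others' reports and compare truth against every alternative report.
Others report (3, 3): truth gives 0, best alternative gives 0.
Others report (3, 7): truth gives 0, best alternative gives 0.
Others report (3, 27): truth gives 0, best alternative gives 0.
Others report (3, 28): truth gives 0, best alternative gives 0.
Others report (7, 3): truth gives 0, best alternative gives 0.
Others report (7, 7): truth gives 0, best alternative gives 0.
(Remaining 10 profiles checked similarly; truth is weakly best in each.)
In every case the truthful report is at least as good as any alternative, so it is a dominant strategy.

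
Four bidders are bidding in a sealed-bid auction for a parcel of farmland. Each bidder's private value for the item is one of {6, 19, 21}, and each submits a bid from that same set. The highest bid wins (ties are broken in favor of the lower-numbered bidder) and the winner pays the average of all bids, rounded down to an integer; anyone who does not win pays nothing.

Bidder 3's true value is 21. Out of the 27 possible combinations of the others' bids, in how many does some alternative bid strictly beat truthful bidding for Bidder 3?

Others bid (6, 6, 19): truth gives 8; bid 19 gives 9 > 8. Violating.
Others bid (6, 6, 6): truth gives 12; no alternative beats it.
Others bid (6, 6, 21): truth gives 8; no alternative beats it.
(Checking all 27 profiles: 1 has a profitable deviation, 26 do not.)

1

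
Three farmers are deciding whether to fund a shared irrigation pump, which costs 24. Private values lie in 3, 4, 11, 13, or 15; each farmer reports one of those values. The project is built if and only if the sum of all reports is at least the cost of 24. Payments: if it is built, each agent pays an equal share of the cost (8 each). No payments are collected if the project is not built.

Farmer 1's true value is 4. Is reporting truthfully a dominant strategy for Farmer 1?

Check each profile of the others' reports and compare truth against every alternative report.
Others report (11, 11): truth gives -4, best alternative gives -4.
Others report (11, 13): truth gives -4, best alternative gives -4.
Others report (11, 15): truth gives -4, best alternative gives -4.
Others report (13, 11): truth gives -4, best alternative gives -4.
Others report (13, 13): truth gives -4, best alternative gives -4.
Others report (13, 15): truth gives -4, best alternative gives -4.
(Remaining 19 profiles checked similarly; truth is weakly best in each.)
In every case the truthful report is at least as good as any alternative, so it is a dominant strategy.

Yes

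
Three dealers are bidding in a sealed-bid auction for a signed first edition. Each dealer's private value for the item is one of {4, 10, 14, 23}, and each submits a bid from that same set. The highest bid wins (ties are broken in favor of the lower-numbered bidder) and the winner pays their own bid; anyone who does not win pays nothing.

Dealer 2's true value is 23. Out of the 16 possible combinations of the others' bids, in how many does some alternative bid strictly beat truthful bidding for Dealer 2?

6

Others bid (4, 4): truth gives 0; bid 10 gives 13 > 0. Violating.
Others bid (4, 10): truth gives 0; bid 10 gives 13 > 0. Violating.
Others bid (4, 14): truth gives 0; bid 14 gives 9 > 0. Violating.
Others bid (10, 4): truth gives 0; bid 14 gives 9 > 0. Violating.
Others bid (4, 23): truth gives 0; no alternative beats it.
Others bid (10, 23): truth gives 0; no alternative beats it.
(Checking all 16 profiles: 6 have a profitable deviation, 10 do not.)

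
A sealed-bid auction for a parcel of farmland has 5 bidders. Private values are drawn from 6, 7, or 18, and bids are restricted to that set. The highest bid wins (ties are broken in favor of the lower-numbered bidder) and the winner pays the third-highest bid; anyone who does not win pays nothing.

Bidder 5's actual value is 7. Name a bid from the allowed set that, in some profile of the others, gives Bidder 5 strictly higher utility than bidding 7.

Suppose Bidder 1 bids 6, Bidder 2 bids 6, Bidder 3 bids 6 and Bidder 4 bids 7.
Bid 7: loses, pays 0, utility 0.
Bid 18: wins, pays 6, utility 7 - 6 = 1.
So bidding 18 beats truth here (1 > 0).

18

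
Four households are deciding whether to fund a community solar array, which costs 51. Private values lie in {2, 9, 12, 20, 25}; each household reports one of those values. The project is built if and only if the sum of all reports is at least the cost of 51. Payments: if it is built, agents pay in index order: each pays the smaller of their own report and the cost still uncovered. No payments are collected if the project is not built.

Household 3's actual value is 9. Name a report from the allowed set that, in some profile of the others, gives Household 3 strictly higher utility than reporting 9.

2

Suppose Household 1 reports 2, Household 2 reports 25 and Household 4 reports 25.
Report 9: project built, pays 9, utility 9 - 9 = 0.
Report 2: project built, pays 2, utility 9 - 2 = 7.
So reporting 2 beats truth here (7 > 0).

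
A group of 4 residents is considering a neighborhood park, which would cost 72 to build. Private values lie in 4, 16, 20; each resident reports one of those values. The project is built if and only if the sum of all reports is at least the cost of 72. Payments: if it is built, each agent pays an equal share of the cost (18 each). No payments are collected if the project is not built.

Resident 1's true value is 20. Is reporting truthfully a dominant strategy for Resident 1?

Check each profile of the others' reports and compare truth against every alternative report.
Others report (16, 16, 20): truth gives 2, best alternative gives 0.
Others report (16, 20, 16): truth gives 2, best alternative gives 0.
Others report (20, 16, 16): truth gives 2, best alternative gives 0.
Others report (16, 20, 20): truth gives 2, best alternative gives 2.
Others report (20, 16, 20): truth gives 2, best alternative gives 2.
Others report (20, 20, 16): truth gives 2, best alternative gives 2.
(Remaining 21 profiles checked similarly; truth is weakly best in each.)
In every case the truthful report is at least as good as any alternative, so it is a dominant strategy.

Yes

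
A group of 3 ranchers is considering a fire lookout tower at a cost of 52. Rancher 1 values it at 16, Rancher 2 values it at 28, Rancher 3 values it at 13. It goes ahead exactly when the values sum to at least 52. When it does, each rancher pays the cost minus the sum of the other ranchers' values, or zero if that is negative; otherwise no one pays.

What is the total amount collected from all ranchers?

42

Total value 57 ≥ cost 52, so it is built.
Rancher 1: others sum to 41; max(0, 52 - 41) = 11.
Rancher 2: others sum to 29; max(0, 52 - 29) = 23.
Rancher 3: others sum to 44; max(0, 52 - 44) = 8.
Total collected = 11 + 23 + 8 = 42.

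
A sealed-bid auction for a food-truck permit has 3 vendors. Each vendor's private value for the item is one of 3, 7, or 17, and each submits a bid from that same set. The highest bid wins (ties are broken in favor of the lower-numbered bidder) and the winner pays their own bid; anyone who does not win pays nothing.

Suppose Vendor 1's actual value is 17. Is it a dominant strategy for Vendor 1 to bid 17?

No

Consider the case where Vendor 2 bids 3 and Vendor 3 bids 3.
Truthful bid 17: wins, pays 17, utility 17 - 17 = 0.
Bid 3 instead: wins, pays 3, utility 17 - 3 = 14.
Since 14 > 0, bidding 3 is strictly better here, so truthful bidding is not dominant.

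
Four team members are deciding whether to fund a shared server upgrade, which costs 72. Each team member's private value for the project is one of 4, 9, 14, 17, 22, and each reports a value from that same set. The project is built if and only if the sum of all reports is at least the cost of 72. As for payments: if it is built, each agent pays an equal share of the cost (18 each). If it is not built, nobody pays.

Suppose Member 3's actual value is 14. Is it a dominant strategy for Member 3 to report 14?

No

Consider the case where Member 1 reports 14, Member 2 reports 22 and Member 4 reports 22.
Truthful report 14: project built, pays 18, utility 14 - 18 = -4.
Report 4 instead: project not built, utility 0.
Since 0 > -4, reporting 4 is strictly better here, so truthful reporting is not dominant.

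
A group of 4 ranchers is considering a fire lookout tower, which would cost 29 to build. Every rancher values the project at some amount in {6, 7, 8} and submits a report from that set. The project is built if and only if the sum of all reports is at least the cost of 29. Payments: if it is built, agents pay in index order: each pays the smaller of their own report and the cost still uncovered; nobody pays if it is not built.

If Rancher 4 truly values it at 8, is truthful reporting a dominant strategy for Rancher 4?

Check each profile of the others' reports and compare truth against every alternative report.
Others report (8, 8, 8): truth gives 3, best alternative gives 3.
Others report (7, 8, 8): truth gives 2, best alternative gives 2.
Others report (8, 7, 8): truth gives 2, best alternative gives 2.
Others report (8, 8, 7): truth gives 2, best alternative gives 2.
Others report (6, 8, 8): truth gives 1, best alternative gives 1.
Others report (7, 7, 8): truth gives 1, best alternative gives 1.
(Remaining 21 profiles checked similarly; truth is weakly best in each.)
In every case the truthful report is at least as good as any alternative, so it is a dominant strategy.

Yes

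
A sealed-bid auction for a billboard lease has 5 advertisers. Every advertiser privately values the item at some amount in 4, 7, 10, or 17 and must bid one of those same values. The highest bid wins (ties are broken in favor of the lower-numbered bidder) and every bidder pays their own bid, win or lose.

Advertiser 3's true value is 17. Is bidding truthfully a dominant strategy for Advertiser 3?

No

Consider the case where Advertiser 1 bids 4, Advertiser 2 bids 4, Advertiser 4 bids 4 and Advertiser 5 bids 4.
Truthful bid 17: wins, pays 17, utility 17 - 17 = 0.
Bid 7 instead: wins, pays 7, utility 17 - 7 = 10.
Since 10 > 0, bidding 7 is strictly better here, so truthful bidding is not dominant.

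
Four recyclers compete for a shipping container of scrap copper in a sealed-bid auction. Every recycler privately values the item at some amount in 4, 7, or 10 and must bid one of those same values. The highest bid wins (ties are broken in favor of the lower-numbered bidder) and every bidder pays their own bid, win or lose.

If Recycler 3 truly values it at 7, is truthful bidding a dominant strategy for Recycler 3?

Consider the case where Recycler 1 bids 4, Recycler 2 bids 4 and Recycler 4 bids 10.
Truthful bid 7: loses but pays 7, utility -7.
Bid 4 instead: loses but pays 4, utility -4.
Since -4 > -7, bidding 4 is strictly better here, so truthful bidding is not dominant.

No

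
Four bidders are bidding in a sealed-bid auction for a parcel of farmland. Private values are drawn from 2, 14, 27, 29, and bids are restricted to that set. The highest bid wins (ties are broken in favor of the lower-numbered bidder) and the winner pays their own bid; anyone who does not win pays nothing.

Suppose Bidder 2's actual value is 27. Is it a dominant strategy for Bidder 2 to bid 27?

Consider the case where Bidder 1 bids 2, Bidder 3 bids 2 and Bidder 4 bids 2.
Truthful bid 27: wins, pays 27, utility 27 - 27 = 0.
Bid 14 instead: wins, pays 14, utility 27 - 14 = 13.
Since 13 > 0, bidding 14 is strictly better here, so truthful bidding is not dominant.

No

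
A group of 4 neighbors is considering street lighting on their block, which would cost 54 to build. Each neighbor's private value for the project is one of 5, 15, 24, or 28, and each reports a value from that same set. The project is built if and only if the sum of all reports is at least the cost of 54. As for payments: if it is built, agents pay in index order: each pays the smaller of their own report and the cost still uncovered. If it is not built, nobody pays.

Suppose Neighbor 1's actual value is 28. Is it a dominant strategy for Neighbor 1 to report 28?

Consider the case where Neighbor 2 reports 5, Neighbor 3 reports 5 and Neighbor 4 reports 24.
Truthful report 28: project built, pays 28, utility 28 - 28 = 0.
Report 24 instead: project built, pays 24, utility 28 - 24 = 4.
Since 4 > 0, reporting 24 is strictly better here, so truthful reporting is not dominant.

No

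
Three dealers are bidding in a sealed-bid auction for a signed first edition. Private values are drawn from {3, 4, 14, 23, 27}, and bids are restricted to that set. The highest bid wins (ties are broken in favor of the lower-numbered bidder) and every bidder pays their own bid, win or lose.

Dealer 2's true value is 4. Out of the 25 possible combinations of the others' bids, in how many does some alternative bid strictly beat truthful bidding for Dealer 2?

Others bid (3, 14): truth gives -4; bid 3 gives -3 > -4. Violating.
Others bid (3, 23): truth gives -4; bid 3 gives -3 > -4. Violating.
Others bid (3, 27): truth gives -4; bid 3 gives -3 > -4. Violating.
Others bid (4, 3): truth gives -4; bid 3 gives -3 > -4. Violating.
Others bid (3, 3): truth gives 0; no alternative beats it.
Others bid (3, 4): truth gives 0; no alternative beats it.
(Checking all 25 profiles: 23 have a profitable deviation, 2 do not.)

23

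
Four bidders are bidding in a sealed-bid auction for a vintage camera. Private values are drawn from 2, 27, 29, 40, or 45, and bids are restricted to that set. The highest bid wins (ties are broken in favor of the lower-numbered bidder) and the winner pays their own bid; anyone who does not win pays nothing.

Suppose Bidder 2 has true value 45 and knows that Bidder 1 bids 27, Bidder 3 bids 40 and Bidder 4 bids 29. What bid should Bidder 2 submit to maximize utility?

Bid 2: loses, pays 0, utility 0.
Bid 27: loses, pays 0, utility 0.
Bid 29: loses, pays 0, utility 0.
Bid 40: wins, pays 40, utility 45 - 40 = 5.
Bid 45: wins, pays 45, utility 45 - 45 = 0.
The best choice is 40 with utility 5.

40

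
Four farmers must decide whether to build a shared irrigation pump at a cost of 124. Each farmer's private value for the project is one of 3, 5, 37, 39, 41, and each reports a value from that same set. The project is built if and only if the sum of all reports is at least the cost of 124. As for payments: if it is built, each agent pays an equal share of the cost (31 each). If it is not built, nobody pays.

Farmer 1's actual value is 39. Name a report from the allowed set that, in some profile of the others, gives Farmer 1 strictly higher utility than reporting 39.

41

Suppose Farmer 2 reports 3, Farmer 3 reports 39 and Farmer 4 reports 41.
Report 39: project not built, utility 0.
Report 41: project built, pays 31, utility 39 - 31 = 8.
So reporting 41 beats truth here (8 > 0).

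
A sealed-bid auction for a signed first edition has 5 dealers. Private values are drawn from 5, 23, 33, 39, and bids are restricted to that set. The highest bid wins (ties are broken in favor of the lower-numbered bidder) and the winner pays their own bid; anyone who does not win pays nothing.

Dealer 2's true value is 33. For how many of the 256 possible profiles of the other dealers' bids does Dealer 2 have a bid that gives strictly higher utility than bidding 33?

Others bid (5, 5, 5, 5): truth gives 0; bid 23 gives 10 > 0. Violating.
Others bid (5, 5, 5, 23): truth gives 0; bid 23 gives 10 > 0. Violating.
Others bid (5, 5, 23, 5): truth gives 0; bid 23 gives 10 > 0. Violating.
Others bid (5, 5, 23, 23): truth gives 0; bid 23 gives 10 > 0. Violating.
Others bid (5, 5, 5, 33): truth gives 0; no alternative beats it.
Others bid (5, 5, 5, 39): truth gives 0; no alternative beats it.
(Checking all 256 profiles: 8 have a profitable deviation, 248 do not.)

8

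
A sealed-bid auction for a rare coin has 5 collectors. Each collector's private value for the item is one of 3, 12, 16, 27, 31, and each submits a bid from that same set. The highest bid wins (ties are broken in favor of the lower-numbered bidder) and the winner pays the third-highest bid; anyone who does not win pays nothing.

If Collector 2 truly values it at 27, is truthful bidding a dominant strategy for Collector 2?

No

Consider the case where Collector 1 bids 3, Collector 3 bids 3, Collector 4 bids 3 and Collector 5 bids 31.
Truthful bid 27: loses, pays 0, utility 0.
Bid 31 instead: wins, pays 3, utility 27 - 3 = 24.
Since 24 > 0, bidding 31 is strictly better here, so truthful bidding is not dominant.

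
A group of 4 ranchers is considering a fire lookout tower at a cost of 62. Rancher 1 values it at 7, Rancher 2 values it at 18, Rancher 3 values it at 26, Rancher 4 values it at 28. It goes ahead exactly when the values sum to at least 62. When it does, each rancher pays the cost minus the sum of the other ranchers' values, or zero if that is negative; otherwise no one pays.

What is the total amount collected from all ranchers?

Total value 79 ≥ cost 62, so it is built.
Rancher 1: others sum to 72; max(0, 62 - 72) = 0.
Rancher 2: others sum to 61; max(0, 62 - 61) = 1.
Rancher 3: others sum to 53; max(0, 62 - 53) = 9.
Rancher 4: others sum to 51; max(0, 62 - 51) = 11.
Total collected = 0 + 1 + 9 + 11 = 21.

21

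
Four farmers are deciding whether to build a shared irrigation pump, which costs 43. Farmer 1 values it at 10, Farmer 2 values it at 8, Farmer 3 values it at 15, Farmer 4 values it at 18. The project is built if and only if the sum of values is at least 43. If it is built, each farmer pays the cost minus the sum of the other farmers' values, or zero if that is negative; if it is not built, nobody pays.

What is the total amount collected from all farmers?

Total value 51 ≥ cost 43, so it is built.
Farmer 1: others sum to 41; max(0, 43 - 41) = 2.
Farmer 2: others sum to 43; max(0, 43 - 43) = 0.
Farmer 3: others sum to 36; max(0, 43 - 36) = 7.
Farmer 4: others sum to 33; max(0, 43 - 33) = 10.
Total collected = 2 + 0 + 7 + 10 = 19.

19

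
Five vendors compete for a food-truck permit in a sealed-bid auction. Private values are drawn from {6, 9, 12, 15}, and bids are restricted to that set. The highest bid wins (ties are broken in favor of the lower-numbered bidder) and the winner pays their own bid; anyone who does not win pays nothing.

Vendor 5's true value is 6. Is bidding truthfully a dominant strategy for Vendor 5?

Check each profile of the others' bids and compare truth against every alternative bid.
Others bid (6, 6, 6, 6): truth gives 0, best alternative gives -3.
Others bid (6, 6, 6, 9): truth gives 0, best alternative gives 0.
Others bid (6, 6, 6, 12): truth gives 0, best alternative gives 0.
Others bid (6, 6, 6, 15): truth gives 0, best alternative gives 0.
Others bid (6, 6, 9, 6): truth gives 0, best alternative gives 0.
Others bid (6, 6, 9, 9): truth gives 0, best alternative gives 0.
(Remaining 250 profiles checked similarly; truth is weakly best in each.)
In every case the truthful bid is at least as good as any alternative, so it is a dominant strategy.

Yes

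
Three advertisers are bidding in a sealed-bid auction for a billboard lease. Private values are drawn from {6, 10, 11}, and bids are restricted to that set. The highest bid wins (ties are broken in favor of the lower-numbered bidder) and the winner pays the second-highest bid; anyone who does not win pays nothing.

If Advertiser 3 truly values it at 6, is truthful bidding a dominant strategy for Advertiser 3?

Check each profile of the others' bids and compare truth against every alternative bid.
Others bid (6, 6): truth gives 0, best alternative gives 0.
Others bid (6, 10): truth gives 0, best alternative gives 0.
Others bid (6, 11): truth gives 0, best alternative gives 0.
Others bid (10, 6): truth gives 0, best alternative gives 0.
Others bid (10, 10): truth gives 0, best alternative gives 0.
Others bid (10, 11): truth gives 0, best alternative gives 0.
(Remaining 3 profiles checked similarly; truth is weakly best in each.)
In every case the truthful bid is at least as good as any alternative, so it is a dominant strategy.

Yes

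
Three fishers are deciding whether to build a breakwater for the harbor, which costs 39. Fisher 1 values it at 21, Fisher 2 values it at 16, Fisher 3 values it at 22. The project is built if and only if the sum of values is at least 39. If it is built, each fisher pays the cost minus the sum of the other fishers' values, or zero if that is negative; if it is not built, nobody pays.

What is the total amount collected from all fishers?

Total value 59 ≥ cost 39, so it is built.
Fisher 1: others sum to 38; max(0, 39 - 38) = 1.
Fisher 2: others sum to 43; max(0, 39 - 43) = 0.
Fisher 3: others sum to 37; max(0, 39 - 37) = 2.
Total collected = 1 + 0 + 2 = 3.

3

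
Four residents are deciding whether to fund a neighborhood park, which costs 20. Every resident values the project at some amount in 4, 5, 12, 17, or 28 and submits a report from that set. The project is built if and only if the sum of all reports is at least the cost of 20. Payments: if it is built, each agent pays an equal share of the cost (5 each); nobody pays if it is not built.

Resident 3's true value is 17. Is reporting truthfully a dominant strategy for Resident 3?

Check each profile of the others' reports and compare truth against every alternative report.
Others report (4, 4, 4): truth gives 12, best alternative gives 12.
Others report (4, 4, 5): truth gives 12, best alternative gives 12.
Others report (4, 4, 12): truth gives 12, best alternative gives 12.
Others report (4, 4, 17): truth gives 12, best alternative gives 12.
Others report (4, 4, 28): truth gives 12, best alternative gives 12.
Others report (4, 5, 4): truth gives 12, best alternative gives 12.
(Remaining 119 profiles checked similarly; truth is weakly best in each.)
In every case the truthful report is at least as good as any alternative, so it is a dominant strategy.

Yes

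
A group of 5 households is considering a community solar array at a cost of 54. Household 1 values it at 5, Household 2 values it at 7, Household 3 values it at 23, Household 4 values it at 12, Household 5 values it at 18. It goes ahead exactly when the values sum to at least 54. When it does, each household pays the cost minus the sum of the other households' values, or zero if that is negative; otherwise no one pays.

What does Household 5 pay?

Total value 65 ≥ cost 54, so the project is built.
The other households' values sum to 47.
Cost minus that sum is 54 - 47 = 7.

7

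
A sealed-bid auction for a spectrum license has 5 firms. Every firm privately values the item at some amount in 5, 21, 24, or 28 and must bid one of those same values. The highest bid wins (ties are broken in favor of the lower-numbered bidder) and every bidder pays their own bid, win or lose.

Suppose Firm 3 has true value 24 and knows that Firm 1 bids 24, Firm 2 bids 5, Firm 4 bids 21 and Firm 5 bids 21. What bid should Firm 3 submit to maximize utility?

28

Bid 5: loses but pays 5, utility -5.
Bid 21: loses but pays 21, utility -21.
Bid 24: loses but pays 24, utility -24.
Bid 28: wins, pays 28, utility 24 - 28 = -4.
The best choice is 28 with utility -4.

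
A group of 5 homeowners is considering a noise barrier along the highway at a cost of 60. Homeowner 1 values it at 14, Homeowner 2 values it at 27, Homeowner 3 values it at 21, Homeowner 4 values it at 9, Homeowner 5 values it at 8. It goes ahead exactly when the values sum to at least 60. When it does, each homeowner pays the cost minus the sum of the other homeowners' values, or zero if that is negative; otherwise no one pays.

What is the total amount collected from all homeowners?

Total value 79 ≥ cost 60, so it is built.
Homeowner 1: others sum to 65; max(0, 60 - 65) = 0.
Homeowner 2: others sum to 52; max(0, 60 - 52) = 8.
Homeowner 3: others sum to 58; max(0, 60 - 58) = 2.
Homeowner 4: others sum to 70; max(0, 60 - 70) = 0.
Homeowner 5: others sum to 71; max(0, 60 - 71) = 0.
Total collected = 0 + 8 + 2 + 0 + 0 = 10.

10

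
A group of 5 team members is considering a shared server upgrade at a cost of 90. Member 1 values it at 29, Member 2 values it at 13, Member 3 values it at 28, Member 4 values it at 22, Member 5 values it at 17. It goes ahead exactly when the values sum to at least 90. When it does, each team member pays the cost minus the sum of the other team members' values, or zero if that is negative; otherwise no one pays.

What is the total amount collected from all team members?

22

Total value 109 ≥ cost 90, so it is built.
Member 1: others sum to 80; max(0, 90 - 80) = 10.
Member 2: others sum to 96; max(0, 90 - 96) = 0.
Member 3: others sum to 81; max(0, 90 - 81) = 9.
Member 4: others sum to 87; max(0, 90 - 87) = 3.
Member 5: others sum to 92; max(0, 90 - 92) = 0.
Total collected = 10 + 0 + 9 + 3 + 0 = 22.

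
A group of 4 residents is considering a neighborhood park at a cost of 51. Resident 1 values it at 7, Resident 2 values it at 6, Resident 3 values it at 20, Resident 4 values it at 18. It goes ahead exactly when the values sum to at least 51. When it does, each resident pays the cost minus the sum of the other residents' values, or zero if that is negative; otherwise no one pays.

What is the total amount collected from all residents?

Total value 51 ≥ cost 51, so it is built.
Resident 1: others sum to 44; max(0, 51 - 44) = 7.
Resident 2: others sum to 45; max(0, 51 - 45) = 6.
Resident 3: others sum to 31; max(0, 51 - 31) = 20.
Resident 4: others sum to 33; max(0, 51 - 33) = 18.
Total collected = 7 + 6 + 20 + 18 = 51.

51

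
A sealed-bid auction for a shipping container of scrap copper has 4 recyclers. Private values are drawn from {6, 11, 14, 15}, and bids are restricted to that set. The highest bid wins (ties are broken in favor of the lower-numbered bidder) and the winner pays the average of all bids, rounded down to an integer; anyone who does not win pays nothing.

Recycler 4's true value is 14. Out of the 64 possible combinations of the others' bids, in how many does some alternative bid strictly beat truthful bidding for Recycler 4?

Others bid (6, 6, 6): truth gives 6; bid 11 gives 7 > 6. Violating.
Others bid (6, 6, 14): truth gives 0; bid 15 gives 4 > 0. Violating.
Others bid (6, 11, 14): truth gives 0; bid 15 gives 3 > 0. Violating.
Others bid (6, 14, 6): truth gives 0; bid 15 gives 4 > 0. Violating.
Others bid (6, 6, 11): truth gives 5; no alternative beats it.
Others bid (6, 6, 15): truth gives 0; no alternative beats it.
(Checking all 64 profiles: 19 have a profitable deviation, 45 do not.)

19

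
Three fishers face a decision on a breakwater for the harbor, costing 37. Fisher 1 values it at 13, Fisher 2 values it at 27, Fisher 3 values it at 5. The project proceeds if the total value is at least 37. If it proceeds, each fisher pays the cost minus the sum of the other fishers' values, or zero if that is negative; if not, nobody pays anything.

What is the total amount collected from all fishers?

24

Total value 45 ≥ cost 37, so it is built.
Fisher 1: others sum to 32; max(0, 37 - 32) = 5.
Fisher 2: others sum to 18; max(0, 37 - 18) = 19.
Fisher 3: others sum to 40; max(0, 37 - 40) = 0.
Total collected = 5 + 19 + 0 = 24.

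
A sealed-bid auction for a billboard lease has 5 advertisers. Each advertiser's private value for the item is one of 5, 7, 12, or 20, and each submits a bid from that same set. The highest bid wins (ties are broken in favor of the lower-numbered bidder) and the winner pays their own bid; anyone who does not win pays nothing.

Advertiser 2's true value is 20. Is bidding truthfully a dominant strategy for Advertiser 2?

Consider the case where Advertiser 1 bids 5, Advertiser 3 bids 5, Advertiser 4 bids 5 and Advertiser 5 bids 5.
Truthful bid 20: wins, pays 20, utility 20 - 20 = 0.
Bid 7 instead: wins, pays 7, utility 20 - 7 = 13.
Since 13 > 0, bidding 7 is strictly better here, so truthful bidding is not dominant.

No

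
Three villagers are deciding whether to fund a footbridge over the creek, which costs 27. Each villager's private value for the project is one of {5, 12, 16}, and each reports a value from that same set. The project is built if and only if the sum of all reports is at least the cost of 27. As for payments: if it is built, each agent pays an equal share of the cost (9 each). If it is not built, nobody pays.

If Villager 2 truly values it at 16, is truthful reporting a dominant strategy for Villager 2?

Check each profile of the others' reports and compare truth against every alternative report.
Others report (5, 12): truth gives 7, best alternative gives 7.
Others report (5, 16): truth gives 7, best alternative gives 7.
Others report (12, 5): truth gives 7, best alternative gives 7.
Others report (12, 12): truth gives 7, best alternative gives 7.
Others report (12, 16): truth gives 7, best alternative gives 7.
Others report (16, 5): truth gives 7, best alternative gives 7.
(Remaining 3 profiles checked similarly; truth is weakly best in each.)
In every case the truthful report is at least as good as any alternative, so it is a dominant strategy.

Yes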